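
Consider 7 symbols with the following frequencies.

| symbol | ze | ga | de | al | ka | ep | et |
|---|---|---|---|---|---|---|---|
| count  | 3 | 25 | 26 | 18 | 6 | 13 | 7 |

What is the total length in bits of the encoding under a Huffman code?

250

Build the Huffman tree bottom-up:
merge ze(3) and ka(6): 9
merge et(7) and 9: 16
merge ep(13) and 16: 29
merge al(18) and ga(25): 43
merge de(26) and 29: 55
merge 43 and 55: 98
The encoded length is the sum of every internal node's weight: 9 + 16 + 29 + 43 + 55 + 98 = 250 bits.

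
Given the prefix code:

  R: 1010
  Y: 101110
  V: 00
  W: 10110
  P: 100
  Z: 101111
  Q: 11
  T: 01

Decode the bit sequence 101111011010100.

Read left to right; each codeword is recognised as soon as it completes (prefix code):
  101111→Z | 01→T | 1010→R | 100→P
Decoded message: ZTRP

ZTRP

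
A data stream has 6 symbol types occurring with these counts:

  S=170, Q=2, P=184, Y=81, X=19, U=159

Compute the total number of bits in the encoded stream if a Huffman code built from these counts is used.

Greedily combine the two least-frequent nodes:
combine Q(2), X(19) → 21
combine 21, Y(81) → 102
combine 102, U(159) → 261
combine S(170), P(184) → 354
combine 261, 354 → 615
The encoded length is the sum of every internal node's weight: 21 + 102 + 261 + 354 + 615 = 1353 bits.

1353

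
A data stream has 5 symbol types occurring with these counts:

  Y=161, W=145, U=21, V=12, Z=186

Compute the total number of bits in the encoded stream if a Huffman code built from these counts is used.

Build the Huffman tree bottom-up:
V(12) + U(21) → 33
33 + W(145) → 178
Y(161) + 178 → 339
Z(186) + 339 → 525
The encoded length is the sum of every internal node's weight: 33 + 178 + 339 + 525 = 1075 bits.

1075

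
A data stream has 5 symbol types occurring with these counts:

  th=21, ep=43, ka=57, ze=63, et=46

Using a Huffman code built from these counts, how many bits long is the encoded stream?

524

Greedily combine the two least-frequent nodes:
combine th(21), ep(43) → 64
combine et(46), ka(57) → 103
combine ze(63), 64 → 127
combine 103, 127 → 230
Each symbol's bit-cost is frequency × depth; summing gives 524 bits (equivalently 64 + 103 + 127 + 230).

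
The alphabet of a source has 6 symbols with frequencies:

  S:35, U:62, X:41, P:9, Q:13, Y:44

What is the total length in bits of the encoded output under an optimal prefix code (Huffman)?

Greedily combine the two least-frequent nodes:
P(9) + Q(13) → 22
22 + S(35) → 57
X(41) + Y(44) → 85
57 + U(62) → 119
85 + 119 → 204
Each symbol's bit-cost is frequency × depth; summing gives 487 bits (equivalently 22 + 57 + 85 + 119 + 204).

487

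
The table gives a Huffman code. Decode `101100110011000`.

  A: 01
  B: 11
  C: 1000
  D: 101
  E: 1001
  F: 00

DEEC

Read left to right; each codeword is recognised as soon as it completes (prefix code):
  101→D | 1001→E | 1001→E | 1000→C
Decoded message: DEEC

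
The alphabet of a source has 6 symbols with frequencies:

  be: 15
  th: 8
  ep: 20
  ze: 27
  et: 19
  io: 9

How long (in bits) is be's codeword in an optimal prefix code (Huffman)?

Build the tree from the bottom:
merge th(8) and io(9): 17
merge be(15) and 17: 32
merge et(19) and ep(20): 39
merge ze(27) and 32: 59
merge 39 and 59: 98
be sits 3 levels below the root, so its codeword is 3 bits.

3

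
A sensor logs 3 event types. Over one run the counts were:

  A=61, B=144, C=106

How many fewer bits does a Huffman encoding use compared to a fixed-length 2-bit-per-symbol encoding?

Fixed-length: 2 bits × 311 symbols = 622 bits.
Huffman merges:
combine A(61), C(106) → 167
combine B(144), 167 → 311
Huffman total = 167 + 311 = 478 bits.
Saving = 622 − 478 = 144 bits.

144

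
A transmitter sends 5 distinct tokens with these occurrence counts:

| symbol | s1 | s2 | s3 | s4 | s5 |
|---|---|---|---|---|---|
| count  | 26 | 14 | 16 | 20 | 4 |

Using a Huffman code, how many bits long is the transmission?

Merge the two smallest weights repeatedly:
s5(4) + s2(14) → 18
s3(16) + 18 → 34
s4(20) + s1(26) → 46
34 + 46 → 80
Each symbol's bit-cost is frequency × depth; summing gives 178 bits (equivalently 18 + 34 + 46 + 80).

178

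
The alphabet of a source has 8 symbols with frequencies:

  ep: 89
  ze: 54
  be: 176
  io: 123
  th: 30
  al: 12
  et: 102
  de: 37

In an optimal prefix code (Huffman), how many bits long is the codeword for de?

4

Repeatedly merge the two smallest:
al(12) + th(30) → 42
de(37) + 42 → 79
ze(54) + 79 → 133
ep(89) + et(102) → 191
io(123) + 133 → 256
be(176) + 191 → 367
256 + 367 → 623
The subtree containing de is merged 4 times, so code length = 4.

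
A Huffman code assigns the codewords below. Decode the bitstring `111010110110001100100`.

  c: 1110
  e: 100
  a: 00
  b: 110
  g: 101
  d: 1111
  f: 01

Read left to right; each codeword is recognised as soon as it completes (prefix code):
  1110→c | 101→g | 101→g | 100→e | 01→f | 100→e | 100→e
Decoded message: cggefee

cggefee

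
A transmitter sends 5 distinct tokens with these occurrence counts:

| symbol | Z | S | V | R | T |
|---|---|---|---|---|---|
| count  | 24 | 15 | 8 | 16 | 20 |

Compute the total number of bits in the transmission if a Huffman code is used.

Greedily combine the two least-frequent nodes:
combine V(8), S(15) → 23
combine R(16), T(20) → 36
combine 23, Z(24) → 47
combine 36, 47 → 83
Total encoded bits = sum of merged weights = 23 + 36 + 47 + 83 = 189.

189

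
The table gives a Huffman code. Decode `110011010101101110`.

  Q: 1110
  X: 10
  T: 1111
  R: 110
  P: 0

RPRXXRQ

Read left to right; each codeword is recognised as soon as it completes (prefix code):
  110→R | 0→P | 110→R | 10→X | 10→X | 110→R | 1110→Q
Decoded message: RPRXXRQ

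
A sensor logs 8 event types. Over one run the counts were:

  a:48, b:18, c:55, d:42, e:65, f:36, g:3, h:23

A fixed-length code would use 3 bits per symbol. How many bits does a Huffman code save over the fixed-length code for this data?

Fixed-length: 3 bits × 290 symbols = 870 bits.
Huffman merges:
combine g(3), b(18) → 21
combine 21, h(23) → 44
combine f(36), d(42) → 78
combine 44, a(48) → 92
combine c(55), e(65) → 120
combine 78, 92 → 170
combine 120, 170 → 290
Huffman total = 21 + 44 + 78 + 92 + 120 + 170 + 290 = 815 bits.
Saving = 870 − 815 = 55 bits.

55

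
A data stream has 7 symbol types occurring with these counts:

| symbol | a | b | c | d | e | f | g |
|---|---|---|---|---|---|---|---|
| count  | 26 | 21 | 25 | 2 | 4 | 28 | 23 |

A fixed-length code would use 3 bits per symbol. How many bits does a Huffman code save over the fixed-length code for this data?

Fixed-length: 3 bits × 129 symbols = 387 bits.
Huffman merges:
merge d(2) and e(4): 6
merge 6 and b(21): 27
merge g(23) and c(25): 48
merge a(26) and 27: 53
merge f(28) and 48: 76
merge 53 and 76: 129
Huffman total = 6 + 27 + 48 + 53 + 76 + 129 = 339 bits.
Saving = 387 − 339 = 48 bits.

48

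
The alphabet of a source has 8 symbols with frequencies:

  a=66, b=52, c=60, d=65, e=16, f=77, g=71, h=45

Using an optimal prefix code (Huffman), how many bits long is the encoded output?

Build the Huffman tree bottom-up:
e(16) + h(45) → 61
b(52) + c(60) → 112
61 + d(65) → 126
a(66) + g(71) → 137
f(77) + 112 → 189
126 + 137 → 263
189 + 263 → 452
The encoded length is the sum of every internal node's weight: 61 + 112 + 126 + 137 + 189 + 263 + 452 = 1340 bits.

1340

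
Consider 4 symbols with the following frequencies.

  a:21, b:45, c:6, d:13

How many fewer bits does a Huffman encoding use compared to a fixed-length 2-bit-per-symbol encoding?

Fixed-length: 2 bits × 85 symbols = 170 bits.
Huffman merges:
merge c(6) and d(13): 19
merge 19 and a(21): 40
merge 40 and b(45): 85
Huffman total = 19 + 40 + 85 = 144 bits.
Saving = 170 − 144 = 26 bits.

26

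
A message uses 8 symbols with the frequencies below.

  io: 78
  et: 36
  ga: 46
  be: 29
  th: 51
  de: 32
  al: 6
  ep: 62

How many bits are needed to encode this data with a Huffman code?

977

Merge the two smallest weights repeatedly:
merge al(6) and be(29): 35
merge de(32) and 35: 67
merge et(36) and ga(46): 82
merge th(51) and ep(62): 113
merge 67 and io(78): 145
merge 82 and 113: 195
merge 145 and 195: 340
The encoded length is the sum of every internal node's weight: 35 + 67 + 82 + 113 + 145 + 195 + 340 = 977 bits.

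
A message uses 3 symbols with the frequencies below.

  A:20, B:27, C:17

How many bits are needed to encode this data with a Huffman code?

Merge the two smallest weights repeatedly:
combine C(17), A(20) → 37
combine B(27), 37 → 64
The encoded length is the sum of every internal node's weight: 37 + 64 = 101 bits.

101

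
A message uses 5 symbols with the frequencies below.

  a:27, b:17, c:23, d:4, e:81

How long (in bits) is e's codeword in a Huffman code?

1

Huffman merges, smallest pair first:
merge d(4) and b(17): 21
merge 21 and c(23): 44
merge a(27) and 44: 71
merge 71 and e(81): 152
e is a child of the root — depth 1, so its codeword is a single bit.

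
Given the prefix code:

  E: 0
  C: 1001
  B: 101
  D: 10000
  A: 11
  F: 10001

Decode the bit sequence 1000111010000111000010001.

FAEDADF

Read left to right; each codeword is recognised as soon as it completes (prefix code):
  10001→F | 11→A | 0→E | 10000→D | 11→A | 10000→D | 10001→F
Decoded message: FAEDADF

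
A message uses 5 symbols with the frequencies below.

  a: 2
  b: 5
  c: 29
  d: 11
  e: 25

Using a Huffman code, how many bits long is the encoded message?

140

Build the Huffman tree bottom-up:
merge a(2) and b(5): 7
merge 7 and d(11): 18
merge 18 and e(25): 43
merge c(29) and 43: 72
Total encoded bits = sum of merged weights = 7 + 18 + 43 + 72 = 140.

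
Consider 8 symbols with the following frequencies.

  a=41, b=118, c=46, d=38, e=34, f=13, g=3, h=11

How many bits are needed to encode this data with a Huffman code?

778

Build the Huffman tree bottom-up:
merge g(3) and h(11): 14
merge f(13) and 14: 27
merge 27 and e(34): 61
merge d(38) and a(41): 79
merge c(46) and 61: 107
merge 79 and 107: 186
merge b(118) and 186: 304
The encoded length is the sum of every internal node's weight: 14 + 27 + 61 + 79 + 107 + 186 + 304 = 778 bits.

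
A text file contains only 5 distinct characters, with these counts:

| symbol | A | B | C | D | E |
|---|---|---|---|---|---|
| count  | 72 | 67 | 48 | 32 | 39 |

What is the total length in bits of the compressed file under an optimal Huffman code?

Merge the two smallest weights repeatedly:
D(32) + E(39) → 71
C(48) + B(67) → 115
71 + A(72) → 143
115 + 143 → 258
Total encoded bits = sum of merged weights = 71 + 115 + 143 + 258 = 587.

587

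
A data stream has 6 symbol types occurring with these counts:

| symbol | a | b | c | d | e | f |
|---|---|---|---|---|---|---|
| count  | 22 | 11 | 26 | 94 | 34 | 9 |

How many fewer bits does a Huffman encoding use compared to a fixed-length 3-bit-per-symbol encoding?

168

Fixed-length: 3 bits × 196 symbols = 588 bits.
Huffman merges:
merge f(9) and b(11): 20
merge 20 and a(22): 42
merge c(26) and e(34): 60
merge 42 and 60: 102
merge d(94) and 102: 196
Huffman total = 20 + 42 + 60 + 102 + 196 = 420 bits.
Saving = 588 − 420 = 168 bits.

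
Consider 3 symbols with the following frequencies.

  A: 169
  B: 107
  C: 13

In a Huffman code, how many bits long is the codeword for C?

Repeatedly merge the two smallest:
combine C(13), B(107) → 120
combine 120, A(169) → 289
The subtree containing C is merged 2 times, so code length = 2.

2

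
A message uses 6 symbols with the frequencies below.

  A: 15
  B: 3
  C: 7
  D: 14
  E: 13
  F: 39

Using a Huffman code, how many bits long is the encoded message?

Build the Huffman tree bottom-up:
combine B(3), C(7) → 10
combine 10, E(13) → 23
combine D(14), A(15) → 29
combine 23, 29 → 52
combine F(39), 52 → 91
Each symbol's bit-cost is frequency × depth; summing gives 205 bits (equivalently 10 + 23 + 29 + 52 + 91).

205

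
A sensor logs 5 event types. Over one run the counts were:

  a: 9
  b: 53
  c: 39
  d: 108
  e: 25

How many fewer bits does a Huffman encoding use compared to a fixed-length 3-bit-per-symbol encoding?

235

Fixed-length: 3 bits × 234 symbols = 702 bits.
Huffman merges:
a(9) + e(25) → 34
34 + c(39) → 73
b(53) + 73 → 126
d(108) + 126 → 234
Huffman total = 34 + 73 + 126 + 234 = 467 bits.
Saving = 702 − 467 = 235 bits.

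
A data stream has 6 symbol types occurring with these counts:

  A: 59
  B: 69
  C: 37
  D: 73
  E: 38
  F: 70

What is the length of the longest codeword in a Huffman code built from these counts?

Merge the two lowest-weight nodes at each step:
merge C(37) and E(38): 75
merge A(59) and B(69): 128
merge F(70) and D(73): 143
merge 75 and 128: 203
merge 143 and 203: 346
The rarest symbols sit at the bottom; the longest codeword is 3 bits.

3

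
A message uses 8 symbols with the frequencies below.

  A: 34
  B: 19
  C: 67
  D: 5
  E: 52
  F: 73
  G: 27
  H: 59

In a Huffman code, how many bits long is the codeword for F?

Build the tree from the bottom:
merge D(5) and B(19): 24
merge 24 and G(27): 51
merge A(34) and 51: 85
merge E(52) and H(59): 111
merge C(67) and F(73): 140
merge 85 and 111: 196
merge 140 and 196: 336
F sits 2 levels below the root, so its codeword is 2 bits.

2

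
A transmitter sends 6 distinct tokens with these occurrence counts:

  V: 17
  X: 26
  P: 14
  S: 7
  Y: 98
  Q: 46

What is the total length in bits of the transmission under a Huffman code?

Greedily combine the two least-frequent nodes:
S(7) + P(14) → 21
V(17) + 21 → 38
X(26) + 38 → 64
Q(46) + 64 → 110
Y(98) + 110 → 208
The encoded length is the sum of every internal node's weight: 21 + 38 + 64 + 110 + 208 = 441 bits.

441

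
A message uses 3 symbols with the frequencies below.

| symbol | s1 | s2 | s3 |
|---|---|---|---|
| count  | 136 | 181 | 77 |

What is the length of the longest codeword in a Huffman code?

2

Merge the two lowest-weight nodes at each step:
merge s3(77) and s1(136): 213
merge s2(181) and 213: 394
Maximum depth reached is 2.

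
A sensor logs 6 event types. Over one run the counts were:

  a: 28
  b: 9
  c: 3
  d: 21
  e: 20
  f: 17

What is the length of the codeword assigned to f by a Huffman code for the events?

3

Build the tree from the bottom:
c(3) + b(9) → 12
12 + f(17) → 29
e(20) + d(21) → 41
a(28) + 29 → 57
41 + 57 → 98
f sits 3 levels below the root, so its codeword is 3 bits.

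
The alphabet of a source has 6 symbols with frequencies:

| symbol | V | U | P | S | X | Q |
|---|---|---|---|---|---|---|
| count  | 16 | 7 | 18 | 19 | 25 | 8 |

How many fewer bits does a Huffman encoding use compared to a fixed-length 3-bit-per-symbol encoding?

47

Fixed-length: 3 bits × 93 symbols = 279 bits.
Huffman merges:
merge U(7) and Q(8): 15
merge 15 and V(16): 31
merge P(18) and S(19): 37
merge X(25) and 31: 56
merge 37 and 56: 93
Huffman total = 15 + 31 + 37 + 56 + 93 = 232 bits.
Saving = 279 − 232 = 47 bits.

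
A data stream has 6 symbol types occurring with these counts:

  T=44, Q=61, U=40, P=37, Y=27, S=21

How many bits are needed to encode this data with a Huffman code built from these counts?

Greedily combine the two least-frequent nodes:
S(21) + Y(27) → 48
P(37) + U(40) → 77
T(44) + 48 → 92
Q(61) + 77 → 138
92 + 138 → 230
The encoded length is the sum of every internal node's weight: 48 + 77 + 92 + 138 + 230 = 585 bits.

585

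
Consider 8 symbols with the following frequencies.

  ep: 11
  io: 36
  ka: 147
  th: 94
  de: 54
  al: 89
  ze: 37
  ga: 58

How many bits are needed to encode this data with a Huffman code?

Merge the two smallest weights repeatedly:
combine ep(11), io(36) → 47
combine ze(37), 47 → 84
combine de(54), ga(58) → 112
combine 84, al(89) → 173
combine th(94), 112 → 206
combine ka(147), 173 → 320
combine 206, 320 → 526
Each symbol's bit-cost is frequency × depth; summing gives 1468 bits (equivalently 47 + 84 + 112 + 173 + 206 + 320 + 526).

1468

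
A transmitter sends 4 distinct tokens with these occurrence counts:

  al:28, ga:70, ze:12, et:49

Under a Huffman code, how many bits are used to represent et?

2

Repeatedly merge the two smallest:
ze(12) + al(28) → 40
40 + et(49) → 89
ga(70) + 89 → 159
The subtree containing et is merged 2 times, so code length = 2.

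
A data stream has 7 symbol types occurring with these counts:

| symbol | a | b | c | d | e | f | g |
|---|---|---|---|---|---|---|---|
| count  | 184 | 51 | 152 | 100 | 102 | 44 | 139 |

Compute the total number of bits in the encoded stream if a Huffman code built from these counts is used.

Build the Huffman tree bottom-up:
f(44) + b(51) → 95
95 + d(100) → 195
e(102) + g(139) → 241
c(152) + a(184) → 336
195 + 241 → 436
336 + 436 → 772
Each symbol's bit-cost is frequency × depth; summing gives 2075 bits (equivalently 95 + 195 + 241 + 336 + 436 + 772).

2075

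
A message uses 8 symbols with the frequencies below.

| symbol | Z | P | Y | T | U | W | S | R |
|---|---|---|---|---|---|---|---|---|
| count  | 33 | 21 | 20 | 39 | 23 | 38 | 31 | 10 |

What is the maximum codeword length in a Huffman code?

4

Merge the two lowest-weight nodes at each step:
combine R(10), Y(20) → 30
combine P(21), U(23) → 44
combine 30, S(31) → 61
combine Z(33), W(38) → 71
combine T(39), 44 → 83
combine 61, 71 → 132
combine 83, 132 → 215
The rarest symbols sit at the bottom; the longest codeword is 4 bits.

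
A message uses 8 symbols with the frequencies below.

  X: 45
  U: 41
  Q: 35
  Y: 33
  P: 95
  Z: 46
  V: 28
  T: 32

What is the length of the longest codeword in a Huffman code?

4

Merge the two lowest-weight nodes at each step:
V(28) + T(32) → 60
Y(33) + Q(35) → 68
U(41) + X(45) → 86
Z(46) + 60 → 106
68 + 86 → 154
P(95) + 106 → 201
154 + 201 → 355
The rarest symbols sit at the bottom; the longest codeword is 4 bits.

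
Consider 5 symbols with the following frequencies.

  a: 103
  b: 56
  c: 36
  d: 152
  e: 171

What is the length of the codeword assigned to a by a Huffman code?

Build the tree from the bottom:
combine c(36), b(56) → 92
combine 92, a(103) → 195
combine d(152), e(171) → 323
combine 195, 323 → 518
a's leaf is at depth 2, giving a 2-bit codeword.

2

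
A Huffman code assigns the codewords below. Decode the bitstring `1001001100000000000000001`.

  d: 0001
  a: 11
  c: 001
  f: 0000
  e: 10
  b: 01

ebcefffd

Read left to right; each codeword is recognised as soon as it completes (prefix code):
  10→e | 01→b | 001→c | 10→e | 0000→f | 0000→f | 0000→f | 0001→d
Decoded message: ebcefffd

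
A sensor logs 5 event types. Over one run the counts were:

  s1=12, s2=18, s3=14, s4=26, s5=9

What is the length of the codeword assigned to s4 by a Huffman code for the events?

Build the tree from the bottom:
s5(9) + s1(12) → 21
s3(14) + s2(18) → 32
21 + s4(26) → 47
32 + 47 → 79
s4 sits 2 levels below the root, so its codeword is 2 bits.

2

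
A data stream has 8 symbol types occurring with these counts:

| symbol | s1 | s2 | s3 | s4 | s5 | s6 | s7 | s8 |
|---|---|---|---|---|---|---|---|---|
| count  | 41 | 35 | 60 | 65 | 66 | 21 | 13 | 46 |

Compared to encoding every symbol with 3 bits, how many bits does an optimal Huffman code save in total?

32

Fixed-length: 3 bits × 347 symbols = 1041 bits.
Huffman merges:
merge s7(13) and s6(21): 34
merge 34 and s2(35): 69
merge s1(41) and s8(46): 87
merge s3(60) and s4(65): 125
merge s5(66) and 69: 135
merge 87 and 125: 212
merge 135 and 212: 347
Huffman total = 34 + 69 + 87 + 125 + 135 + 212 + 347 = 1009 bits.
Saving = 1041 − 1009 = 32 bits.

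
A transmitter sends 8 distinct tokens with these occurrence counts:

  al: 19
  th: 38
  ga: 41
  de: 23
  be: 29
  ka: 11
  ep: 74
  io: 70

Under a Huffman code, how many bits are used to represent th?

3

Huffman merges, smallest pair first:
combine ka(11), al(19) → 30
combine de(23), be(29) → 52
combine 30, th(38) → 68
combine ga(41), 52 → 93
combine 68, io(70) → 138
combine ep(74), 93 → 167
combine 138, 167 → 305
th's leaf is at depth 3, giving a 3-bit codeword.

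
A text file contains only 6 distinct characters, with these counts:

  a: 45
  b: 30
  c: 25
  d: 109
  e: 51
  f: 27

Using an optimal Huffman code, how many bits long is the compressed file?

Build the Huffman tree bottom-up:
merge c(25) and f(27): 52
merge b(30) and a(45): 75
merge e(51) and 52: 103
merge 75 and 103: 178
merge d(109) and 178: 287
Each symbol's bit-cost is frequency × depth; summing gives 695 bits (equivalently 52 + 75 + 103 + 178 + 287).

695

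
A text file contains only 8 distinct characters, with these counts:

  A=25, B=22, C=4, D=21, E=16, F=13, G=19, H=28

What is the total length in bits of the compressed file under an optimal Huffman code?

433

Greedily combine the two least-frequent nodes:
combine C(4), F(13) → 17
combine E(16), 17 → 33
combine G(19), D(21) → 40
combine B(22), A(25) → 47
combine H(28), 33 → 61
combine 40, 47 → 87
combine 61, 87 → 148
The encoded length is the sum of every internal node's weight: 17 + 33 + 40 + 47 + 61 + 87 + 148 = 433 bits.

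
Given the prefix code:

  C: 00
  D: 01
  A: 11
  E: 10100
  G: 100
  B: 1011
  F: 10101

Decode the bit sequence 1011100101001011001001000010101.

Read left to right; each codeword is recognised as soon as it completes (prefix code):
  1011→B | 100→G | 10100→E | 1011→B | 00→C | 100→G | 100→G | 00→C | 10101→F
Decoded message: BGEBCGGCF

BGEBCGGCF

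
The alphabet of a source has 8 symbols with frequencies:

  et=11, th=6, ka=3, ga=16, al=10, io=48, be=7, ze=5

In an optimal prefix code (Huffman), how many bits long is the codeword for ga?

Repeatedly merge the two smallest:
merge ka(3) and ze(5): 8
merge th(6) and be(7): 13
merge 8 and al(10): 18
merge et(11) and 13: 24
merge ga(16) and 18: 34
merge 24 and 34: 58
merge io(48) and 58: 106
The subtree containing ga is merged 3 times, so code length = 3.

3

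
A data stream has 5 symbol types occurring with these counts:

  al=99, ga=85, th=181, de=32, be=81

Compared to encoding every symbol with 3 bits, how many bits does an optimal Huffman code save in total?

365

Fixed-length: 3 bits × 478 symbols = 1434 bits.
Huffman merges:
de(32) + be(81) → 113
ga(85) + al(99) → 184
113 + th(181) → 294
184 + 294 → 478
Huffman total = 113 + 184 + 294 + 478 = 1069 bits.
Saving = 1434 − 1069 = 365 bits.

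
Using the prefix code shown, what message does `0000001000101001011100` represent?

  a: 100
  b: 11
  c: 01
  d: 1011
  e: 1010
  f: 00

Read left to right; each codeword is recognised as soon as it completes (prefix code):
  00→f | 00→f | 00→f | 100→a | 01→c | 01→c | 00→f | 1011→d | 100→a
Decoded message: fffaccfda

fffaccfda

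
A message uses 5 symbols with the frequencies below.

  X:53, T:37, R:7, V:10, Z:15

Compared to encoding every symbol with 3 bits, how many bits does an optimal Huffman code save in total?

Fixed-length: 3 bits × 122 symbols = 366 bits.
Huffman merges:
merge R(7) and V(10): 17
merge Z(15) and 17: 32
merge 32 and T(37): 69
merge X(53) and 69: 122
Huffman total = 17 + 32 + 69 + 122 = 240 bits.
Saving = 366 − 240 = 126 bits.

126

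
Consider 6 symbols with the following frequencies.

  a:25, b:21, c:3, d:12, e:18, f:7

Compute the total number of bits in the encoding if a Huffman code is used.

204

Build the Huffman tree bottom-up:
c(3) + f(7) → 10
10 + d(12) → 22
e(18) + b(21) → 39
22 + a(25) → 47
39 + 47 → 86
The encoded length is the sum of every internal node's weight: 10 + 22 + 39 + 47 + 86 = 204 bits.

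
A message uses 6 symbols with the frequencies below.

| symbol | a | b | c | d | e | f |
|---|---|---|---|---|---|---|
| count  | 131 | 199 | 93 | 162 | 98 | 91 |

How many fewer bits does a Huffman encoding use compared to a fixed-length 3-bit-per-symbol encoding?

Fixed-length: 3 bits × 774 symbols = 2322 bits.
Huffman merges:
merge f(91) and c(93): 184
merge e(98) and a(131): 229
merge d(162) and 184: 346
merge b(199) and 229: 428
merge 346 and 428: 774
Huffman total = 184 + 229 + 346 + 428 + 774 = 1961 bits.
Saving = 2322 − 1961 = 361 bits.

361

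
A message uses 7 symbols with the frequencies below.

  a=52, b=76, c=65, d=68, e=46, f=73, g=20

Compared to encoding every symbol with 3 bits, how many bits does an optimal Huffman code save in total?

83

Fixed-length: 3 bits × 400 symbols = 1200 bits.
Huffman merges:
combine g(20), e(46) → 66
combine a(52), c(65) → 117
combine 66, d(68) → 134
combine f(73), b(76) → 149
combine 117, 134 → 251
combine 149, 251 → 400
Huffman total = 66 + 117 + 134 + 149 + 251 + 400 = 1117 bits.
Saving = 1200 − 1117 = 83 bits.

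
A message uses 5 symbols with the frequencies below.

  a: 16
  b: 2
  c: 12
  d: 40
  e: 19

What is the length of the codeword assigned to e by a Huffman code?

Build the tree from the bottom:
merge b(2) and c(12): 14
merge 14 and a(16): 30
merge e(19) and 30: 49
merge d(40) and 49: 89
e's leaf is at depth 2, giving a 2-bit codeword.

2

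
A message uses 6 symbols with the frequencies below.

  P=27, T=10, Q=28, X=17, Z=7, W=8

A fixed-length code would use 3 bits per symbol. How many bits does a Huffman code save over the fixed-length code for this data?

57

Fixed-length: 3 bits × 97 symbols = 291 bits.
Huffman merges:
Z(7) + W(8) → 15
T(10) + 15 → 25
X(17) + 25 → 42
P(27) + Q(28) → 55
42 + 55 → 97
Huffman total = 15 + 25 + 42 + 55 + 97 = 234 bits.
Saving = 291 − 234 = 57 bits.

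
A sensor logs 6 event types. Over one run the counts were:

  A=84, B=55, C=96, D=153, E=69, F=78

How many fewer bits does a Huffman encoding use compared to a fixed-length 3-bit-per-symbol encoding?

Fixed-length: 3 bits × 535 symbols = 1605 bits.
Huffman merges:
B(55) + E(69) → 124
F(78) + A(84) → 162
C(96) + 124 → 220
D(153) + 162 → 315
220 + 315 → 535
Huffman total = 124 + 162 + 220 + 315 + 535 = 1356 bits.
Saving = 1605 − 1356 = 249 bits.

249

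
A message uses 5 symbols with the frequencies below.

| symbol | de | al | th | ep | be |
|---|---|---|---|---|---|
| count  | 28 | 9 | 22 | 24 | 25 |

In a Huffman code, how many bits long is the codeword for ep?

Huffman merges, smallest pair first:
combine al(9), th(22) → 31
combine ep(24), be(25) → 49
combine de(28), 31 → 59
combine 49, 59 → 108
ep sits 2 levels below the root, so its codeword is 2 bits.

2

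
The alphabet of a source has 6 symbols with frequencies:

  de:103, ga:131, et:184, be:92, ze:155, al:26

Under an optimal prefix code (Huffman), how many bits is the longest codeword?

Merge the two lowest-weight nodes at each step:
merge al(26) and be(92): 118
merge de(103) and 118: 221
merge ga(131) and ze(155): 286
merge et(184) and 221: 405
merge 286 and 405: 691
Maximum depth reached is 4.

4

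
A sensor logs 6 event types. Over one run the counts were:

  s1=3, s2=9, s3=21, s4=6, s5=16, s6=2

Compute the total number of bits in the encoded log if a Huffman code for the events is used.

Merge the two smallest weights repeatedly:
merge s6(2) and s1(3): 5
merge 5 and s4(6): 11
merge s2(9) and 11: 20
merge s5(16) and 20: 36
merge s3(21) and 36: 57
Total encoded bits = sum of merged weights = 5 + 11 + 20 + 36 + 57 = 129.

129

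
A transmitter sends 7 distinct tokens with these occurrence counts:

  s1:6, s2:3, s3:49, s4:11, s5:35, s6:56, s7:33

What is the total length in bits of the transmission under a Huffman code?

Build the Huffman tree bottom-up:
merge s2(3) and s1(6): 9
merge 9 and s4(11): 20
merge 20 and s7(33): 53
merge s5(35) and s3(49): 84
merge 53 and s6(56): 109
merge 84 and 109: 193
The encoded length is the sum of every internal node's weight: 9 + 20 + 53 + 84 + 109 + 193 = 468 bits.

468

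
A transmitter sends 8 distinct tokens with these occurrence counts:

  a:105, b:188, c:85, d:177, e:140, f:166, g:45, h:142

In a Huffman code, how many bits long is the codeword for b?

2

Repeatedly merge the two smallest:
combine g(45), c(85) → 130
combine a(105), 130 → 235
combine e(140), h(142) → 282
combine f(166), d(177) → 343
combine b(188), 235 → 423
combine 282, 343 → 625
combine 423, 625 → 1048
The subtree containing b is merged 2 times, so code length = 2.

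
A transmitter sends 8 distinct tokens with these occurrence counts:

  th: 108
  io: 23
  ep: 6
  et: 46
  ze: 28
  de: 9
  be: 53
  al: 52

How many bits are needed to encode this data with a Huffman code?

867

Build the Huffman tree bottom-up:
ep(6) + de(9) → 15
15 + io(23) → 38
ze(28) + 38 → 66
et(46) + al(52) → 98
be(53) + 66 → 119
98 + th(108) → 206
119 + 206 → 325
The encoded length is the sum of every internal node's weight: 15 + 38 + 66 + 98 + 119 + 206 + 325 = 867 bits.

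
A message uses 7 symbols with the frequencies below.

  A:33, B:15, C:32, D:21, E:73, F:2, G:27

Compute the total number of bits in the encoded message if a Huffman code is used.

Build the Huffman tree bottom-up:
F(2) + B(15) → 17
17 + D(21) → 38
G(27) + C(32) → 59
A(33) + 38 → 71
59 + 71 → 130
E(73) + 130 → 203
The encoded length is the sum of every internal node's weight: 17 + 38 + 59 + 71 + 130 + 203 = 518 bits.

518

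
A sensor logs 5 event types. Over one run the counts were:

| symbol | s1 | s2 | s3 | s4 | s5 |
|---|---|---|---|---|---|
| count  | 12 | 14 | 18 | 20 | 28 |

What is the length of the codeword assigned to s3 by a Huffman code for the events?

2

Huffman merges, smallest pair first:
combine s1(12), s2(14) → 26
combine s3(18), s4(20) → 38
combine 26, s5(28) → 54
combine 38, 54 → 92
s3's leaf is at depth 2, giving a 2-bit codeword.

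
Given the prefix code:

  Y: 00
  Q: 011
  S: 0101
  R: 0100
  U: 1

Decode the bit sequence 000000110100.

YYYUUR

Read left to right; each codeword is recognised as soon as it completes (prefix code):
  00→Y | 00→Y | 00→Y | 1→U | 1→U | 0100→R
Decoded message: YYYUUR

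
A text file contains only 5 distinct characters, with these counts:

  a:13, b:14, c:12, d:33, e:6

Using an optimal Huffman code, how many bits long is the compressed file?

168

Greedily combine the two least-frequent nodes:
e(6) + c(12) → 18
a(13) + b(14) → 27
18 + 27 → 45
d(33) + 45 → 78
The encoded length is the sum of every internal node's weight: 18 + 27 + 45 + 78 = 168 bits.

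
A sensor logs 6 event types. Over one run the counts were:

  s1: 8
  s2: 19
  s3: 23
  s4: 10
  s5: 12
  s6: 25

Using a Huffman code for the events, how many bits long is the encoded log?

242

Merge the two smallest weights repeatedly:
combine s1(8), s4(10) → 18
combine s5(12), 18 → 30
combine s2(19), s3(23) → 42
combine s6(25), 30 → 55
combine 42, 55 → 97
Total encoded bits = sum of merged weights = 18 + 30 + 42 + 55 + 97 = 242.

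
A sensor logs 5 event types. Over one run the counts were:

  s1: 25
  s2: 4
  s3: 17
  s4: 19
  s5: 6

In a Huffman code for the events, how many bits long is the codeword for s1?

Huffman merges, smallest pair first:
s2(4) + s5(6) → 10
10 + s3(17) → 27
s4(19) + s1(25) → 44
27 + 44 → 71
The subtree containing s1 is merged 2 times, so code length = 2.

2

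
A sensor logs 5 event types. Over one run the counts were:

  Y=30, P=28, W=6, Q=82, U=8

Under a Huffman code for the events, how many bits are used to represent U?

4

Repeatedly merge the two smallest:
W(6) + U(8) → 14
14 + P(28) → 42
Y(30) + 42 → 72
72 + Q(82) → 154
U's leaf is at depth 4, giving a 4-bit codeword.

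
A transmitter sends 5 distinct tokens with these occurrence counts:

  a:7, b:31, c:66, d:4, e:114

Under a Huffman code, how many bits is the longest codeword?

Merge the two lowest-weight nodes at each step:
merge d(4) and a(7): 11
merge 11 and b(31): 42
merge 42 and c(66): 108
merge 108 and e(114): 222
The first pair merged (d, a) ends up deepest, at depth 4.

4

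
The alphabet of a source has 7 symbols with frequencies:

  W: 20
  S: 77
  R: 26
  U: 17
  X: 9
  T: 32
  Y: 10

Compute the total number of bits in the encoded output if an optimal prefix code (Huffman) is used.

474

Build the Huffman tree bottom-up:
combine X(9), Y(10) → 19
combine U(17), 19 → 36
combine W(20), R(26) → 46
combine T(32), 36 → 68
combine 46, 68 → 114
combine S(77), 114 → 191
Total encoded bits = sum of merged weights = 19 + 36 + 46 + 68 + 114 + 191 = 474.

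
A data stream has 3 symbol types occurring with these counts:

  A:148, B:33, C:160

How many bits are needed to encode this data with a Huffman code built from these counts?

522

Merge the two smallest weights repeatedly:
B(33) + A(148) → 181
C(160) + 181 → 341
The encoded length is the sum of every internal node's weight: 181 + 341 = 522 bits.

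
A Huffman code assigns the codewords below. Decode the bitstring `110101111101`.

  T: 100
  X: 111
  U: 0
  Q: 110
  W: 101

QWXW

Read left to right; each codeword is recognised as soon as it completes (prefix code):
  110→Q | 101→W | 111→X | 101→W
Decoded message: QWXW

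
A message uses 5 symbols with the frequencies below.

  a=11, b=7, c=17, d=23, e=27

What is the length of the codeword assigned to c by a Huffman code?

2

Build the tree from the bottom:
b(7) + a(11) → 18
c(17) + 18 → 35
d(23) + e(27) → 50
35 + 50 → 85
The subtree containing c is merged 2 times, so code length = 2.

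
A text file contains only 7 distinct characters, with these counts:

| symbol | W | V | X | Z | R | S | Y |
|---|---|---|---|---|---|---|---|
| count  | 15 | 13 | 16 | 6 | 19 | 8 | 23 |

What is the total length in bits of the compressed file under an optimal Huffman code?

272

Merge the two smallest weights repeatedly:
Z(6) + S(8) → 14
V(13) + 14 → 27
W(15) + X(16) → 31
R(19) + Y(23) → 42
27 + 31 → 58
42 + 58 → 100
Total encoded bits = sum of merged weights = 14 + 27 + 31 + 42 + 58 + 100 = 272.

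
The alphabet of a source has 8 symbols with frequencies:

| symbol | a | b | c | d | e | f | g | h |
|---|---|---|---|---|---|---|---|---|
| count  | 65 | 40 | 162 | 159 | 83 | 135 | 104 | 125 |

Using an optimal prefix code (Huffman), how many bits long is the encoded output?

2562

Build the Huffman tree bottom-up:
b(40) + a(65) → 105
e(83) + g(104) → 187
105 + h(125) → 230
f(135) + d(159) → 294
c(162) + 187 → 349
230 + 294 → 524
349 + 524 → 873
Total encoded bits = sum of merged weights = 105 + 187 + 230 + 294 + 349 + 524 + 873 = 2562.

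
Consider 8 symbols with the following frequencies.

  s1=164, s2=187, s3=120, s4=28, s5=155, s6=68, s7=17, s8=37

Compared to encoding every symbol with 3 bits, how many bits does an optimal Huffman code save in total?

Fixed-length: 3 bits × 776 symbols = 2328 bits.
Huffman merges:
combine s7(17), s4(28) → 45
combine s8(37), 45 → 82
combine s6(68), 82 → 150
combine s3(120), 150 → 270
combine s5(155), s1(164) → 319
combine s2(187), 270 → 457
combine 319, 457 → 776
Huffman total = 45 + 82 + 150 + 270 + 319 + 457 + 776 = 2099 bits.
Saving = 2328 − 2099 = 229 bits.

229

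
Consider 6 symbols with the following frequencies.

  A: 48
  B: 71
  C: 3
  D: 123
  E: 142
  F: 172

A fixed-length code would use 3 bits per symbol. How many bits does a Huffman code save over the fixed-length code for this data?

Fixed-length: 3 bits × 559 symbols = 1677 bits.
Huffman merges:
C(3) + A(48) → 51
51 + B(71) → 122
122 + D(123) → 245
E(142) + F(172) → 314
245 + 314 → 559
Huffman total = 51 + 122 + 245 + 314 + 559 = 1291 bits.
Saving = 1677 − 1291 = 386 bits.

386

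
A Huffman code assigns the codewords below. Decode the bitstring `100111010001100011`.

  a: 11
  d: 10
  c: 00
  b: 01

dbabcbdca

Read left to right; each codeword is recognised as soon as it completes (prefix code):
  10→d | 01→b | 11→a | 01→b | 00→c | 01→b | 10→d | 00→c | 11→a
Decoded message: dbabcbdca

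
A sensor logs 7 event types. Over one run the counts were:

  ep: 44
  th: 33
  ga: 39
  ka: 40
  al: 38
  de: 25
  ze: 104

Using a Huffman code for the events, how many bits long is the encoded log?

865

Greedily combine the two least-frequent nodes:
de(25) + th(33) → 58
al(38) + ga(39) → 77
ka(40) + ep(44) → 84
58 + 77 → 135
84 + ze(104) → 188
135 + 188 → 323
Each symbol's bit-cost is frequency × depth; summing gives 865 bits (equivalently 58 + 77 + 84 + 135 + 188 + 323).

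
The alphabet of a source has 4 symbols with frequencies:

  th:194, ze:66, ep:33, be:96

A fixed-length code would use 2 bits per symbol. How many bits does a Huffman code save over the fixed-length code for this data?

Fixed-length: 2 bits × 389 symbols = 778 bits.
Huffman merges:
merge ep(33) and ze(66): 99
merge be(96) and 99: 195
merge th(194) and 195: 389
Huffman total = 99 + 195 + 389 = 683 bits.
Saving = 778 − 683 = 95 bits.

95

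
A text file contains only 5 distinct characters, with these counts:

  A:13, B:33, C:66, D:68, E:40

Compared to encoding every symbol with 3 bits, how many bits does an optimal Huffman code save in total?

174

Fixed-length: 3 bits × 220 symbols = 660 bits.
Huffman merges:
combine A(13), B(33) → 46
combine E(40), 46 → 86
combine C(66), D(68) → 134
combine 86, 134 → 220
Huffman total = 46 + 86 + 134 + 220 = 486 bits.
Saving = 660 − 486 = 174 bits.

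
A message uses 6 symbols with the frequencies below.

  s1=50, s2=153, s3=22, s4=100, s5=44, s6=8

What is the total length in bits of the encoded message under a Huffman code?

829

Build the Huffman tree bottom-up:
merge s6(8) and s3(22): 30
merge 30 and s5(44): 74
merge s1(50) and 74: 124
merge s4(100) and 124: 224
merge s2(153) and 224: 377
Total encoded bits = sum of merged weights = 30 + 74 + 124 + 224 + 377 = 829.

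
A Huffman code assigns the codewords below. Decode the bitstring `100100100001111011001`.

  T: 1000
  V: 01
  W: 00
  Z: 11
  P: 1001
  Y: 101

PWTVZYP

Read left to right; each codeword is recognised as soon as it completes (prefix code):
  1001→P | 00→W | 1000→T | 01→V | 11→Z | 101→Y | 1001→P
Decoded message: PWTVZYP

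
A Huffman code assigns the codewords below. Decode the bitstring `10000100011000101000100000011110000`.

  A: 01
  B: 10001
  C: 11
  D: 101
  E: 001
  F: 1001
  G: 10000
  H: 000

GBBAHGECG

Read left to right; each codeword is recognised as soon as it completes (prefix code):
  10000→G | 10001→B | 10001→B | 01→A | 000→H | 10000→G | 001→E | 11→C | 10000→G
Decoded message: GBBAHGECG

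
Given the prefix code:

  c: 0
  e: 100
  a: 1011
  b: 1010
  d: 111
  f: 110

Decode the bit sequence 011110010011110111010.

Read left to right; each codeword is recognised as soon as it completes (prefix code):
  0→c | 111→d | 100→e | 100→e | 111→d | 1011→a | 1010→b
Decoded message: cdeedab

cdeedab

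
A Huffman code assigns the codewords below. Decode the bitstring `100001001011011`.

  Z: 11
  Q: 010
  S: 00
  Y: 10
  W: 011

Read left to right; each codeword is recognised as soon as it completes (prefix code):
  10→Y | 00→S | 010→Q | 010→Q | 11→Z | 011→W
Decoded message: YSQQZW

YSQQZW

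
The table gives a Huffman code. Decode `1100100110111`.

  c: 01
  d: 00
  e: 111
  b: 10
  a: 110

acdae

Read left to right; each codeword is recognised as soon as it completes (prefix code):
  110→a | 01→c | 00→d | 110→a | 111→e
Decoded message: acdae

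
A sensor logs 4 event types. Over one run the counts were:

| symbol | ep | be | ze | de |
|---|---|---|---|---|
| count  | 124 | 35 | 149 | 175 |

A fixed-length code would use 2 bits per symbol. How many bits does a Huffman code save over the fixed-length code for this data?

Fixed-length: 2 bits × 483 symbols = 966 bits.
Huffman merges:
combine be(35), ep(124) → 159
combine ze(149), 159 → 308
combine de(175), 308 → 483
Huffman total = 159 + 308 + 483 = 950 bits.
Saving = 966 − 950 = 16 bits.

16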